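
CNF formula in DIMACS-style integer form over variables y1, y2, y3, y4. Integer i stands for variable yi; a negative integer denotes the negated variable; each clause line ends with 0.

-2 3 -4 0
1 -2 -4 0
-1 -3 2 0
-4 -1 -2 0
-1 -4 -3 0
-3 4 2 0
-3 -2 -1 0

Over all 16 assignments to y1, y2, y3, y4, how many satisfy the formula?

8

Split on y2, then y1.
  y2=T, y1=T: remaining (y3,y4) ∈ {(F,F)} — 1.
  y2=T, y1=F: remaining (y3,y4) ∈ {(F,F); (T,F)} — 2.
  y2=F, y1=T: remaining (y3,y4) ∈ {(F,F); (F,T)} — 2.
  y2=F, y1=F: remaining (y3,y4) ∈ {(F,F); (F,T); (T,T)} — 3.
Total: 1 + 2 + 2 + 3 = 8.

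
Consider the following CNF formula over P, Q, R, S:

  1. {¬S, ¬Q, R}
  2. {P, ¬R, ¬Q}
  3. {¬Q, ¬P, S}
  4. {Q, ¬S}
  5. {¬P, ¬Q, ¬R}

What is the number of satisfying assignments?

The models are:
  P=0 Q=0 R=0 S=0
  P=0 Q=0 R=1 S=0
  P=0 Q=1 R=0 S=0
  P=1 Q=0 R=0 S=0
  P=1 Q=0 R=1 S=0
That's 5 in total.

5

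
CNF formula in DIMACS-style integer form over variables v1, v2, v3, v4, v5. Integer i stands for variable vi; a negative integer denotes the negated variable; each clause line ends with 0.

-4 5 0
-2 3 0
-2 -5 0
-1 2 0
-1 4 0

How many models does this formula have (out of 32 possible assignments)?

7

Split on v2, then v1.
  v2=T, v1=T: a clause becomes empty — 0.
  v2=T, v1=F: remaining (v3,v4,v5) ∈ {(T,F,F)} — 1.
  v2=F, v1=T: a clause becomes empty — 0.
  v2=F, v1=F: v3 free; 3 ways for (v4,v5) × 2^1 = 6.
Total: 0 + 1 + 0 + 6 = 7.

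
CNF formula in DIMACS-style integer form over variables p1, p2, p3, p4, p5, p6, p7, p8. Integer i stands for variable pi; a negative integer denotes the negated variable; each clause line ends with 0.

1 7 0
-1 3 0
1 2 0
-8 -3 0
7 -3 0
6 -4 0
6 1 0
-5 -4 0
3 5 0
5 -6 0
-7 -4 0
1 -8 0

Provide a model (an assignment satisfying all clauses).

p1=True, p2=True, p3=True, p4=False, p5=True, p6=True, p7=True, p8=False

Pure literal: p2 appears only positively; assign p2 = True.
Pure literal: p4 appears only negated; assign p4 = False.
Set p1 = True and propagate.
  then p3 is forced to True.
  then p8 is forced to False.
  then p7 is forced to True.
Set p5 = True and propagate.
p6 is now unconstrained; take p6 = True.
Check each clause:
  1. (p7 OR p1) — p1 is true.
  2. (NOT p1 OR p3) — p3 is true.
  3. (p2 OR p1) — p1 is true.
  4. (NOT p8 OR NOT p3) — NOT p8 is true.
  5. (NOT p3 OR p7) — p7 is true.
  6. (p6 OR NOT p4) — NOT p4 is true.
  7. (p1 OR p6) — p1 is true.
  8. (NOT p4 OR NOT p5) — NOT p4 is true.
  9. (p5 OR p3) — p3 is true.
  10. (p5 OR NOT p6) — p5 is true.
  11. (NOT p4 OR NOT p7) — NOT p4 is true.
  12. (NOT p8 OR p1) — NOT p8 is true.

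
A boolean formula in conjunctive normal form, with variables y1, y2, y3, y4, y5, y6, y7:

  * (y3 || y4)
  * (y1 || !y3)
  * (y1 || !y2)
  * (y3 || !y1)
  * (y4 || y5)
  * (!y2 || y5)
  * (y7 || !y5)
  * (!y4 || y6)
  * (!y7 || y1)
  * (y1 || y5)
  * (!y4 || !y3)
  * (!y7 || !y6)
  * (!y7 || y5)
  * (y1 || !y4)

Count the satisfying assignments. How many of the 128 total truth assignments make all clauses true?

2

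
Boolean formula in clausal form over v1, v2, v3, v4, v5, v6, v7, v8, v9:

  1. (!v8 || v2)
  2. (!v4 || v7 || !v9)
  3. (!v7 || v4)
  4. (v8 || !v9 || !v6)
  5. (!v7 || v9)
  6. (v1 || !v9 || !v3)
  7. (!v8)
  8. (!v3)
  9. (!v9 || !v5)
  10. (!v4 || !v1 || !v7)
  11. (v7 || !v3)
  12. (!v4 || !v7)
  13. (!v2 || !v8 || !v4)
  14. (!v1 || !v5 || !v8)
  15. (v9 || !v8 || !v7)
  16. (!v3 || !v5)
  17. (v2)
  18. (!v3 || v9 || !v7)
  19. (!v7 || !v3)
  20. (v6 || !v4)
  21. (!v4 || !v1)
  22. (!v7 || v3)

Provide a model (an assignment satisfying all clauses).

(!v8) is a unit clause, so v8 = False.
Unit propagation: (!v3) forces v3 = False.
(v2) is a unit clause, so v2 = True.
Unit propagation: (!v7) forces v7 = False.
v1 occurs only negated in the remaining clauses — set v1 = False.
v4 occurs only negated in the remaining clauses — set v4 = False.
Branch on v5: take v5 = False.
The remaining clauses are satisfied by v6 = False, v9 = True.

v1 = 0, v2 = 1, v3 = 0, v4 = 0, v5 = 0, v6 = 0, v7 = 0, v8 = 0, v9 = 1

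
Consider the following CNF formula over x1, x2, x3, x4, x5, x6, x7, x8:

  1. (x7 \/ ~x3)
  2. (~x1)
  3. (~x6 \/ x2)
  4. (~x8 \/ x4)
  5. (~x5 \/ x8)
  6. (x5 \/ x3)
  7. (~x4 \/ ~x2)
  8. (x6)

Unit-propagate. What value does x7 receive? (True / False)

True

(~x1) stands alone — x1 = False.
Unit clause (x6) sets x6 = True.
From (x2 \/ ~x6) and x6 = True: x2 = True.
(~x2 \/ ~x4) with x2 = True leaves only ~x4, so x4 = False.
(~x8 \/ x4): since x4 = False, the clause reduces to (~x8). x8 = False.
(x8 \/ ~x5): since x8 = False, the clause reduces to (~x5). x5 = False.
From (x3 \/ x5) and x5 = False: x3 = True.
(~x3 \/ x7): since x3 = True, the clause reduces to (x7). x7 = True.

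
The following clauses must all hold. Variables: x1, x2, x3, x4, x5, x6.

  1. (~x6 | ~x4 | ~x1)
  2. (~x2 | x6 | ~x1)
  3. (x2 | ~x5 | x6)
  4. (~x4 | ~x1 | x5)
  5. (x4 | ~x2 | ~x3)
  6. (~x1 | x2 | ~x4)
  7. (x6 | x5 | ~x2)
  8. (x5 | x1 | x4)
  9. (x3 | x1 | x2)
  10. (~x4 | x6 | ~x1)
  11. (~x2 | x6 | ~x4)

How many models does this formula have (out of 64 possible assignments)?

Case analysis on x1 and x2:
  x1=T, x2=T: remaining (x3,x4,x5,x6) ∈ {(F,F,F,T); (F,F,T,T)} — 2.
  x1=T, x2=F: x3 free; 3 ways for (x4,x5,x6) × 2^1 = 6.
  x1=F, x2=T: 6 of the 16 assignments to (x3,x4,x5,x6) work.
  x1=F, x2=F: remaining (x3,x4,x5,x6) ∈ {(T,F,T,T); (T,T,F,F); (T,T,F,T); (T,T,T,T)} — 4.
Total: 2 + 6 + 6 + 4 = 18.

18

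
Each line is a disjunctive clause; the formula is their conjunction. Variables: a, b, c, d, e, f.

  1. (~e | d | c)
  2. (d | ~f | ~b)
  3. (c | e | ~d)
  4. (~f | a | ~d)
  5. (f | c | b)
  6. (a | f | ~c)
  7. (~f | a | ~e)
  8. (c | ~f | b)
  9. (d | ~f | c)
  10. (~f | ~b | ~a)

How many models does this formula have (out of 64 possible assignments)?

Split on f, then c.
  f=1, c=1: 5 of the 16 assignments to (a,b,d,e) work.
  f=1, c=0: a clause becomes empty — 0.
  f=0, c=1: forces a=1; b, d, e free → 2^3 = 8.
  f=0, c=0: remaining (a,b,d,e) ∈ {(0,1,0,0); (0,1,1,1); (1,1,0,0); (1,1,1,1)} — 4.
Total: 5 + 0 + 8 + 4 = 17.

17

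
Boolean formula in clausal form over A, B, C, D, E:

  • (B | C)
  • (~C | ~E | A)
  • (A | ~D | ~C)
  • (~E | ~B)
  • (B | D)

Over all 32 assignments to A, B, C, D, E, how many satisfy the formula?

9

Split on B, then C.
  B=T, C=T: remaining (A,D,E) ∈ {(F,F,F); (T,F,F); (T,T,F)} — 3.
  B=T, C=F: remaining (A,D,E) ∈ {(F,F,F); (F,T,F); (T,F,F); (T,T,F)} — 4.
  B=F, C=T: remaining (A,D,E) ∈ {(T,T,F); (T,T,T)} — 2.
  B=F, C=F: a clause becomes empty — 0.
Total: 3 + 4 + 2 + 0 = 9.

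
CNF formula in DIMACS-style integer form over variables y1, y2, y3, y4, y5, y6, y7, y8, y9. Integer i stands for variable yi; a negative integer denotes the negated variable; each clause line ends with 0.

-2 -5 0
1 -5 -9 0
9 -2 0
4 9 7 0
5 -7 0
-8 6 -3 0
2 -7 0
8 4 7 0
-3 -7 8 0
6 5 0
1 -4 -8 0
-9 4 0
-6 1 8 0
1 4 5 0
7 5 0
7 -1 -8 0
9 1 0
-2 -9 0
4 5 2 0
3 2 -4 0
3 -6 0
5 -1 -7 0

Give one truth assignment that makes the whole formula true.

y1=1, y2=0, y3=1, y4=1, y5=1, y6=1, y7=0, y8=0, y9=0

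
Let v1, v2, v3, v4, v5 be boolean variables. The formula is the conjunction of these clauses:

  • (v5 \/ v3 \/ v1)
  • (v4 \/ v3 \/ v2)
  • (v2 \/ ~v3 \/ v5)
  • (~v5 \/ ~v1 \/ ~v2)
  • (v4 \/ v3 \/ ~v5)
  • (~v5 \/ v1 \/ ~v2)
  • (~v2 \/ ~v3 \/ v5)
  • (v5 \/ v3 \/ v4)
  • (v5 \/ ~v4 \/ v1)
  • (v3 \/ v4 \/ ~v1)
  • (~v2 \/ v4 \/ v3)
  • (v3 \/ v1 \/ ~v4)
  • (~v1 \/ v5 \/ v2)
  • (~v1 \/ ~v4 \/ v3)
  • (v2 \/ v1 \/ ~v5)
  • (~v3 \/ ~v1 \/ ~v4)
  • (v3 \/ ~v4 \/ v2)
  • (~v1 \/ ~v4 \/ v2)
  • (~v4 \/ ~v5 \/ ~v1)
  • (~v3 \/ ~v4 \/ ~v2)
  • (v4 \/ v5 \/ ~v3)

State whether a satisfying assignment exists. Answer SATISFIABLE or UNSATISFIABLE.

Branch on v1: take v1 = True.
The remaining clauses are satisfied by v2 = False, v3 = True, v4 = False, v5 = True.
So v1 = 1  v2 = 0  v3 = 1  v4 = 0  v5 = 1 is a satisfying assignment.

SATISFIABLE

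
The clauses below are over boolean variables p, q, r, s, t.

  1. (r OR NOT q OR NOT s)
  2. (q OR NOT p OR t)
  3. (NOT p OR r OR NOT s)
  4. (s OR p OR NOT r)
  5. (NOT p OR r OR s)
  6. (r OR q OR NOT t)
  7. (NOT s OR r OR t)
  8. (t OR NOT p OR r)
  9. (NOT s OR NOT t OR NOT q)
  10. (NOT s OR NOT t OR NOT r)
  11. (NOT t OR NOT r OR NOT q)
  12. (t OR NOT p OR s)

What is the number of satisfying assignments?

7

Case analysis on r and s:
  r=1, s=1: remaining (p,q,t) ∈ {(0,0,0); (0,1,0); (1,1,0)} — 3.
  r=1, s=0: remaining (p,q,t) ∈ {(1,0,1)} — 1.
  r=0, s=1: a clause becomes empty — 0.
  r=0, s=0: remaining (p,q,t) ∈ {(0,0,0); (0,1,0); (0,1,1)} — 3.
Total: 3 + 1 + 0 + 3 = 7.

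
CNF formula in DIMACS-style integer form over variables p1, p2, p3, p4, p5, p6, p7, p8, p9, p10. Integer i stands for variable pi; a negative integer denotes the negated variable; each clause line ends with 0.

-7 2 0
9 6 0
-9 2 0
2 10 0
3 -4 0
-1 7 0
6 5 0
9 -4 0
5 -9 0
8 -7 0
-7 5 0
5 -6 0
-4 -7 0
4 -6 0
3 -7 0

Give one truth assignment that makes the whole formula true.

p1 occurs only negated in the remaining clauses — set p1 = False.
Pure literal: p2 appears only positively; assign p2 = True.
Branch on p3: take p3 = False.
  then p4 is forced to False.
  then p6 is forced to False.
  then p9 is forced to True.
  then p5 is forced to True.
  then p7 is forced to False.
p8, p10 are now unconstrained; take p8 = False, p10 = True.
Check each clause:
  1. (p2 | ~p7) — ~p7 is true.
  2. (p6 | p9) — p9 is true.
  3. (p2 | ~p9) — p2 is true.
  4. (p10 | p2) — p2 is true.
  5. (~p4 | p3) — ~p4 is true.
  6. (~p1 | p7) — ~p1 is true.
  7. (p5 | p6) — p5 is true.
  8. (p9 | ~p4) — p9 is true.
  9. (~p9 | p5) — p5 is true.
  10. (~p7 | p8) — ~p7 is true.
  11. (p5 | ~p7) — ~p7 is true.
  12. (~p6 | p5) — ~p6 is true.
  13. (~p7 | ~p4) — ~p7 is true.
  14. (~p6 | p4) — ~p6 is true.
  15. (p3 | ~p7) — ~p7 is true.

p1 = False, p2 = True, p3 = False, p4 = False, p5 = True, p6 = False, p7 = False, p8 = False, p9 = True, p10 = True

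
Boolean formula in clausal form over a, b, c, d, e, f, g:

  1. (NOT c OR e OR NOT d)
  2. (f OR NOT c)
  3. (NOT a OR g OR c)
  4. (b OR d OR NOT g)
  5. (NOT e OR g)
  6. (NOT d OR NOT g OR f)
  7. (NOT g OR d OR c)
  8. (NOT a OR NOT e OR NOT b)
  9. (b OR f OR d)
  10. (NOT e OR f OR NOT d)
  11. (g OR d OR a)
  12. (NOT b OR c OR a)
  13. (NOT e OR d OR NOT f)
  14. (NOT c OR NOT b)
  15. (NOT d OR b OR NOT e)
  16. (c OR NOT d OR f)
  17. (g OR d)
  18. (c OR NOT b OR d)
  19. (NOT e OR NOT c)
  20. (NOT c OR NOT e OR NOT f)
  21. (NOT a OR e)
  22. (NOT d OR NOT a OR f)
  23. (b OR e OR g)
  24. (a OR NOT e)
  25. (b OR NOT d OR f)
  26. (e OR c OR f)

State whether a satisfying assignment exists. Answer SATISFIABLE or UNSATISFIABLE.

SATISFIABLE

Try a = False.
  then e is forced to False.
Branch on b: take b = False.
  then g is forced to True.
  then d is forced to True.
  then c is forced to False.
  then f is forced to True.
Every clause has at least one true literal under this assignment.
So a=0, b=0, c=0, d=1, e=0, f=1, g=1 is a satisfying assignment.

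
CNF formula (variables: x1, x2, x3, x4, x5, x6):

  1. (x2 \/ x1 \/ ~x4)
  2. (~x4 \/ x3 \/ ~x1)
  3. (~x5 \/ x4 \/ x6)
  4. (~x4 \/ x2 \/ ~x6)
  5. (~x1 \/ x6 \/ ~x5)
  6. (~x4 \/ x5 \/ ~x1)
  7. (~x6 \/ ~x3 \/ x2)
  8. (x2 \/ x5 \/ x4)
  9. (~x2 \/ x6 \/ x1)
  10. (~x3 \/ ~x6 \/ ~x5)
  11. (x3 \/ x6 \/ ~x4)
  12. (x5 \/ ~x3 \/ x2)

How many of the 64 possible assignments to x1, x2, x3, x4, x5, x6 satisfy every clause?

13

Split on x4, then x6.
  x4=T, x6=T: remaining (x1,x2,x3,x5) ∈ {(F,T,F,F); (F,T,F,T); (F,T,T,F)} — 3.
  x4=T, x6=F: no assignment works — 0.
  x4=F, x6=T: x1 free; 4 ways for (x2,x3,x5) × 2^1 = 8.
  x4=F, x6=F: remaining (x1,x2,x3,x5) ∈ {(T,T,F,F); (T,T,T,F)} — 2.
Total: 3 + 0 + 8 + 2 = 13.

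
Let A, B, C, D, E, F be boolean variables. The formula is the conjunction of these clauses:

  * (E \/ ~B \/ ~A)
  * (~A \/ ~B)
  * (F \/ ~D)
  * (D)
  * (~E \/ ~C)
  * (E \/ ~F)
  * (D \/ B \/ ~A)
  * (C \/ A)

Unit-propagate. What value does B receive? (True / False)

(D) stands alone — D = True.
(F \/ ~D) with D = True leaves only F, so F = True.
(E \/ ~F) with F = True leaves only E, so E = True.
(~C \/ ~E) with E = True leaves only ~C, so C = False.
(C \/ A): since C = False, the clause reduces to (A). A = True.
(~A \/ ~B): since A = True, the clause reduces to (~B). B = False.

False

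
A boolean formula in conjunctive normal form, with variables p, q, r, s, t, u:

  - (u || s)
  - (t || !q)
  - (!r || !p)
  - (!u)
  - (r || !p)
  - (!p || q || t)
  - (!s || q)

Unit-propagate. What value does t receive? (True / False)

True

(!u) stands alone — u = False.
From (u || s) and u = False: s = True.
(!s || q): since s = True, the clause reduces to (q). q = True.
(!q || t): since q = True, the clause reduces to (t). t = True.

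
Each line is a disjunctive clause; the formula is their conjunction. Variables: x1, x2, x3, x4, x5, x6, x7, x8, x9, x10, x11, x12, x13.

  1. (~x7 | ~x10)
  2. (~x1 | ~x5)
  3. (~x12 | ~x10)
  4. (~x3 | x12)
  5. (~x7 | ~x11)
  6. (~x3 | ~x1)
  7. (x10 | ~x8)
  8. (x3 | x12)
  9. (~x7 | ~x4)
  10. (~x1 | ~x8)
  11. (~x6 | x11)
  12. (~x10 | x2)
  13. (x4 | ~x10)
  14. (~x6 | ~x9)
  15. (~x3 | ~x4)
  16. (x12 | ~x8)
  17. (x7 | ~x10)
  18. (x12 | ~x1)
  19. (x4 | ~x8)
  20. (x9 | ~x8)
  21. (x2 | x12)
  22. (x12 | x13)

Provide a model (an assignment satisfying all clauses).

x2 occurs only positively in the remaining clauses — set x2 = True.
x5 occurs only negated in the remaining clauses — set x5 = False.
Try x1 = True.
  then x3 is forced to False.
  then x12 is forced to True.
  then x10 is forced to False.
  then x8 is forced to False.
The remaining clauses are satisfied by x4 = False, x6 = False, x7 = False, x9 = True, x11 = False, x13 = True.

x1=True, x2=True, x3=False, x4=False, x5=False, x6=False, x7=False, x8=False, x9=True, x10=False, x11=False, x12=True, x13=True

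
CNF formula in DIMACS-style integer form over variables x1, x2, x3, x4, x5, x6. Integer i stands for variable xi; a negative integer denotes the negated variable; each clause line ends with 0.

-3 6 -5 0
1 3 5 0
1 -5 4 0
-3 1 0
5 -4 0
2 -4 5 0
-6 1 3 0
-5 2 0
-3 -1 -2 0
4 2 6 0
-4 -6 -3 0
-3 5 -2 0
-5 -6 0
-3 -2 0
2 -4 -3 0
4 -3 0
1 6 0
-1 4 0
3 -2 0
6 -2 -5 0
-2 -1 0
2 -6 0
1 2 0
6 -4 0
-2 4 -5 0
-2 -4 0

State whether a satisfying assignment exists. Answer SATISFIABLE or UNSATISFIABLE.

UNSATISFIABLE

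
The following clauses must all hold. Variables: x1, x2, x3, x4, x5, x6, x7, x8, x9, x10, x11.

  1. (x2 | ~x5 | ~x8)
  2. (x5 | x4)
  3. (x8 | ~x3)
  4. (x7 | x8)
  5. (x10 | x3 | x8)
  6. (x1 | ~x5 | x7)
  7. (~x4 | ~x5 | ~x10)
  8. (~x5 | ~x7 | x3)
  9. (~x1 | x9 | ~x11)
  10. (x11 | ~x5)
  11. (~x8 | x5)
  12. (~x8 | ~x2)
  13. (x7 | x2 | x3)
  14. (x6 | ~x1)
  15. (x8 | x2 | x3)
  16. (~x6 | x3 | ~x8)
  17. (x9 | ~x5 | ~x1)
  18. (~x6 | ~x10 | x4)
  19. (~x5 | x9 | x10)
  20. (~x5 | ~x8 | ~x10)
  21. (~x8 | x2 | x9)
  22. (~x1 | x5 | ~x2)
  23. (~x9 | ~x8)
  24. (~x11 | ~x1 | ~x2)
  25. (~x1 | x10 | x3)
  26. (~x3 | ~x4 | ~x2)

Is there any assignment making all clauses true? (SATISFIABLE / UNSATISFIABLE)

SATISFIABLE

Set x1 = False and propagate.
Try x2 = True.
  then x8 is forced to False.
  then x3 is forced to False.
  then x7 is forced to True.
  then x10 is forced to True.
  then x5 is forced to False.
  then x4 is forced to True.
x6, x9, x11 are now unconstrained; take x6 = False, x9 = False, x11 = False.
So x1 = F, x2 = T, x3 = F, x4 = T, x5 = F, x6 = F, x7 = T, x8 = F, x9 = F, x10 = T, x11 = F is a satisfying assignment.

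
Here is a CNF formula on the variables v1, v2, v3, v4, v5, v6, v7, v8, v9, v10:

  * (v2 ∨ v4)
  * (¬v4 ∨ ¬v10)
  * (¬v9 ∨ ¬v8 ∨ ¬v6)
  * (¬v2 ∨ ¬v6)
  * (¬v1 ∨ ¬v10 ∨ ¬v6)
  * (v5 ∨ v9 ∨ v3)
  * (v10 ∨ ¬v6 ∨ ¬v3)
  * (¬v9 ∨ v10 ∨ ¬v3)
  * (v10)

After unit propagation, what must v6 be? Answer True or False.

False

(v10) is a unit clause: v10 = True.
From (¬v10 ∨ ¬v4) and v10 = True: v4 = False.
(v2 ∨ v4): since v4 = False, the clause reduces to (v2). v2 = True.
From (¬v6 ∨ ¬v2) and v2 = True: v6 = False.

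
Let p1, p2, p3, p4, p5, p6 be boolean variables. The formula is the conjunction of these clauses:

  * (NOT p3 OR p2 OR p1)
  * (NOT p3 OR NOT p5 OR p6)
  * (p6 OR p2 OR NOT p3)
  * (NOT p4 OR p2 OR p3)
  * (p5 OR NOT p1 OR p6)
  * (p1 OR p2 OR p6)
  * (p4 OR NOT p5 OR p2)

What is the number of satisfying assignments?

Case analysis on p2 and p3:
  p2=T, p3=T: p4 free; 5 ways for (p1,p5,p6) × 2^1 = 10.
  p2=T, p3=F: p4 free; 7 ways for (p1,p5,p6) × 2^1 = 14.
  p2=F, p3=T: remaining (p1,p4,p5,p6) ∈ {(T,F,F,T); (T,T,F,T); (T,T,T,T)} — 3.
  p2=F, p3=F: remaining (p1,p4,p5,p6) ∈ {(F,F,F,T); (T,F,F,T)} — 2.
Total: 10 + 14 + 3 + 2 = 29.

29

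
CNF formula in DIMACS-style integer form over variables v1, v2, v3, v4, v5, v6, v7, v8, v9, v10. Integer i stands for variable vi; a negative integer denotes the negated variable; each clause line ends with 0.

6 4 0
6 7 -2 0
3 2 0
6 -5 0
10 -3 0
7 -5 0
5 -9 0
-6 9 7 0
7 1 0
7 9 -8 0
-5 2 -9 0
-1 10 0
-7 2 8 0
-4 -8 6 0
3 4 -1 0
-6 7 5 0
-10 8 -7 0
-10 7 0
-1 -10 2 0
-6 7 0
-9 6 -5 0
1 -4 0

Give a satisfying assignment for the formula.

Set v1 = False and propagate.
  then v7 is forced to True.
  then v4 is forced to False.
  then v6 is forced to True.
For the remaining variables, v2 = True, v3 = False, v5 = False, v8 = True, v9 = False, v10 = False works.
Every clause has at least one true literal under this assignment.

v1 = 0, v2 = 1, v3 = 0, v4 = 0, v5 = 0, v6 = 1, v7 = 1, v8 = 1, v9 = 0, v10 = 0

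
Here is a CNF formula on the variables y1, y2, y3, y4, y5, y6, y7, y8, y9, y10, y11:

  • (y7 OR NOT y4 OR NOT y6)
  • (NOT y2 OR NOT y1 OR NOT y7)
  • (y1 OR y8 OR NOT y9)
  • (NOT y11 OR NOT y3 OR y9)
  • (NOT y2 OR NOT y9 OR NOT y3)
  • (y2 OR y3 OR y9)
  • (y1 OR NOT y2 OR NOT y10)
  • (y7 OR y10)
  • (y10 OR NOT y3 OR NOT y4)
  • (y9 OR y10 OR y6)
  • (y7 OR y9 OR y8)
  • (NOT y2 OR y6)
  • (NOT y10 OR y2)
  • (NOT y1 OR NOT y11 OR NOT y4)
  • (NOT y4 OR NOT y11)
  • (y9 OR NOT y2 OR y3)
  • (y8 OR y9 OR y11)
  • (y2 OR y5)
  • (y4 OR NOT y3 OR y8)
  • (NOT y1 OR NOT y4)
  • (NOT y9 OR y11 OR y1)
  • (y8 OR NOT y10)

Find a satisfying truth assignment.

y1=True  y2=False  y3=False  y4=False  y5=True  y6=True  y7=True  y8=True  y9=True  y10=False  y11=True

y5 occurs only positively in the remaining clauses — set y5 = True.
y8 occurs only positively in the remaining clauses — set y8 = True.
Try y1 = True.
  then y4 is forced to False.
Branch on y2: take y2 = False.
  then y10 is forced to False.
  then y7 is forced to True.
The remaining clauses are satisfied by y3 = False, y6 = True, y9 = True, y11 = True.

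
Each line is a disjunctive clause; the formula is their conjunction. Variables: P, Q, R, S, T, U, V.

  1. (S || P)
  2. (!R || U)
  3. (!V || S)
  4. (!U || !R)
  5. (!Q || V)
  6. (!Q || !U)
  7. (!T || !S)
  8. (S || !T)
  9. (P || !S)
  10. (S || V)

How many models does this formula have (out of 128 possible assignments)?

5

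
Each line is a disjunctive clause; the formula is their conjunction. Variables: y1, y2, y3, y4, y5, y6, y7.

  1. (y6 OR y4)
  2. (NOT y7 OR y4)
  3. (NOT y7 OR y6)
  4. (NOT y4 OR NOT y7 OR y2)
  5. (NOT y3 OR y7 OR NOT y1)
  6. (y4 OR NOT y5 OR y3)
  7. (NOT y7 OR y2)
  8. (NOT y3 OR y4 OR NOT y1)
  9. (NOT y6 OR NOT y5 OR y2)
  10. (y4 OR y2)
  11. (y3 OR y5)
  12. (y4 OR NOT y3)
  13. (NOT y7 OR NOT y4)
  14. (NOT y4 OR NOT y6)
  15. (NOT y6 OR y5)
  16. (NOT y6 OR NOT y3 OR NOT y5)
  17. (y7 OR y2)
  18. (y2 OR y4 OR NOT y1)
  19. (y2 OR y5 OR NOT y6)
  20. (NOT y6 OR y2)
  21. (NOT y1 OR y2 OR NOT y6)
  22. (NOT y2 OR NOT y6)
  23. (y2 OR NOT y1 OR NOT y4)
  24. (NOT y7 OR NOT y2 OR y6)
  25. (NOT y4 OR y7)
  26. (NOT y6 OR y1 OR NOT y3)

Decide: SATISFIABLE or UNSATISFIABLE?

y2 = True:
  propagation gives y6=False, y4=True, y7=False; an empty clause results — contradiction.
y2 = False:
  propagation gives y7=False; an empty clause results — contradiction.
Every branch closes, so no satisfying assignment exists.

UNSATISFIABLE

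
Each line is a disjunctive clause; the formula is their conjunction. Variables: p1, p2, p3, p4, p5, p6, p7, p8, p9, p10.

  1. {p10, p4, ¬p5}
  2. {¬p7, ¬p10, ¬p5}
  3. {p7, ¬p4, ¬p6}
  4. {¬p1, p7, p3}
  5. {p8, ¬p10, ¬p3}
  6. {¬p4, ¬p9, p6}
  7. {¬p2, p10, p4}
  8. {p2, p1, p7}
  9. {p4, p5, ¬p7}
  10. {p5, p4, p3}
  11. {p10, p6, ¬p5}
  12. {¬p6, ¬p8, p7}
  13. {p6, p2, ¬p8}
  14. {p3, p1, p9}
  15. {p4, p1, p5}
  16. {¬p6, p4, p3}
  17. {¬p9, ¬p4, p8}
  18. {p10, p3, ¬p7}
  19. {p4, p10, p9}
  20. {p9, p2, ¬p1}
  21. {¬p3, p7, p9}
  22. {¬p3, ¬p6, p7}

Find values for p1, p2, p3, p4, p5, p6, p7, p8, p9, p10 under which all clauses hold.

p1=True  p2=True  p3=True  p4=True  p5=False  p6=True  p7=True  p8=True  p9=True  p10=True

Check each clause:
  1. {¬p5, p10, p4} — p10 is true.
  2. {¬p5, ¬p7, ¬p10} — ¬p5 is true.
  3. {¬p6, ¬p4, p7} — p7 is true.
  4. {p7, p3, ¬p1} — p3 is true.
  5. {¬p10, ¬p3, p8} — p8 is true.
  6. {p6, ¬p9, ¬p4} — p6 is true.
  7. {p4, p10, ¬p2} — p10 is true.
  8. {p2, p7, p1} — p1 is true.
  9. {p4, p5, ¬p7} — p4 is true.
  10. {p3, p5, p4} — p3 is true.
  11. {p10, p6, ¬p5} — p10 is true.
  12. {¬p8, p7, ¬p6} — p7 is true.
  13. {¬p8, p6, p2} — p2 is true.
  14. {p1, p3, p9} — p1 is true.
  15. {p4, p1, p5} — p1 is true.
  16. {p4, p3, ¬p6} — p3 is true.
  17. {¬p4, ¬p9, p8} — p8 is true.
  18. {p3, ¬p7, p10} — p10 is true.
  19. {p4, p9, p10} — p9 is true.
  20. {p9, ¬p1, p2} — p9 is true.
  21. {¬p3, p7, p9} — p9 is true.
  22. {p7, ¬p6, ¬p3} — p7 is true.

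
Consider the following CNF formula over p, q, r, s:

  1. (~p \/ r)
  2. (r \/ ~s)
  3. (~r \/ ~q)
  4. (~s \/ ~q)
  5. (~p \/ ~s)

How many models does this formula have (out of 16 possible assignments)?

5

The models are:
  p=0 q=0 r=0 s=0
  p=0 q=0 r=1 s=0
  p=0 q=0 r=1 s=1
  p=0 q=1 r=0 s=0
  p=1 q=0 r=1 s=0
Count: 5.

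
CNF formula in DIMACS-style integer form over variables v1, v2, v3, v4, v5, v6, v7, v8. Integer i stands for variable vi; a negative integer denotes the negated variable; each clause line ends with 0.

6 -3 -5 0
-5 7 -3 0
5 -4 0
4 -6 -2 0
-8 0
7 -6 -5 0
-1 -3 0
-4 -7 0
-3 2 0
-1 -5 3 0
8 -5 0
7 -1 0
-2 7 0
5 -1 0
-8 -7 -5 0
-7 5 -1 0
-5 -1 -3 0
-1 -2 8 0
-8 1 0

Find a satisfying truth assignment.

The clause (¬v8) is unit: v8 must be False.
The clause (¬v5) is unit: v5 must be False.
The clause (¬v4) is unit: v4 must be False.
The clause (¬v1) is unit: v1 must be False.
v3 occurs only negated in the remaining clauses — set v3 = False.
v6 occurs only negated in the remaining clauses — set v6 = False.
Branch on v2: take v2 = False.
v7 is now unconstrained; take v7 = False.

v1=F, v2=F, v3=F, v4=F, v5=F, v6=F, v7=F, v8=F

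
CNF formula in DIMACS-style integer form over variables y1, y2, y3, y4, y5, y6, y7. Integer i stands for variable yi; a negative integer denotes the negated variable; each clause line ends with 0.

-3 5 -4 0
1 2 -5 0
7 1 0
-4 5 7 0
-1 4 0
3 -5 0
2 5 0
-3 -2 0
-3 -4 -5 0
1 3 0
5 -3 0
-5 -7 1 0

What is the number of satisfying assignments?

2

The models are:
  y1=T y2=T y3=F y4=T y5=F y6=F y7=T
  y1=T y2=T y3=F y4=T y5=F y6=T y7=T
That's 2 in total.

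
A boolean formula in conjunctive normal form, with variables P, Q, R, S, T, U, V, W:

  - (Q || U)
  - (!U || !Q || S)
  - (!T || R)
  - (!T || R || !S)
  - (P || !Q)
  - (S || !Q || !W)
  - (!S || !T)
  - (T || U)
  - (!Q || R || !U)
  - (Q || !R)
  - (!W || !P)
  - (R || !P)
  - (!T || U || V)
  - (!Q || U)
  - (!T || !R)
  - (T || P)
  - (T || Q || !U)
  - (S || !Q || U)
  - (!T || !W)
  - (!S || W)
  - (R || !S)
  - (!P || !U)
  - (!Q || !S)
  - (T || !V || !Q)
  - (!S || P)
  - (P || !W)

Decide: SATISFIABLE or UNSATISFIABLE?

UNSATISFIABLE

Q = True:
  propagation gives P=True, W=False, R=True, U=True; an empty clause results — contradiction.
Q = False:
  propagation gives U=True, R=False, T=False; an empty clause results — contradiction.
Every branch closes, so no satisfying assignment exists.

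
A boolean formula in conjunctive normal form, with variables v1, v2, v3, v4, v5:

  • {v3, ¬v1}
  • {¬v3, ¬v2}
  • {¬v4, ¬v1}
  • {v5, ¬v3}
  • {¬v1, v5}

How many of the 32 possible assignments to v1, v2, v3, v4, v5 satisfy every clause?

11

Case analysis on v1 and v3:
  v1=T, v3=T: remaining (v2,v4,v5) ∈ {(F,F,T)} — 1.
  v1=T, v3=F: a clause becomes empty — 0.
  v1=F, v3=T: remaining (v2,v4,v5) ∈ {(F,F,T); (F,T,T)} — 2.
  v1=F, v3=F: v2, v4, v5 free → 2^3 = 8.
Total: 1 + 0 + 2 + 8 = 11.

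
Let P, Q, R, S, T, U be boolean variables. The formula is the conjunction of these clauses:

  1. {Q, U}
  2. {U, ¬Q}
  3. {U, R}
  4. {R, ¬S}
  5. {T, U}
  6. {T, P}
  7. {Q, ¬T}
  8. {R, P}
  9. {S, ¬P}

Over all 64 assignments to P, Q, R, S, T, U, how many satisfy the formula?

5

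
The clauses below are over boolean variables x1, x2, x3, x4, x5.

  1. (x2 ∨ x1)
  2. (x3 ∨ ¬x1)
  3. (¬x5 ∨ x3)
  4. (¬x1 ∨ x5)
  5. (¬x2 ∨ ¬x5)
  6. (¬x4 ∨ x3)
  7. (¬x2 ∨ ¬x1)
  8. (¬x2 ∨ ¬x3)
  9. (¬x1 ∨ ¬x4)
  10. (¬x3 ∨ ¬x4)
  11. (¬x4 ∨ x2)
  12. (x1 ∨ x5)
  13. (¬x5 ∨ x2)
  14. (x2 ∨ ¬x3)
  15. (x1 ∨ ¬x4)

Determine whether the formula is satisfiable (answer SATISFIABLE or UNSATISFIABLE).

UNSATISFIABLE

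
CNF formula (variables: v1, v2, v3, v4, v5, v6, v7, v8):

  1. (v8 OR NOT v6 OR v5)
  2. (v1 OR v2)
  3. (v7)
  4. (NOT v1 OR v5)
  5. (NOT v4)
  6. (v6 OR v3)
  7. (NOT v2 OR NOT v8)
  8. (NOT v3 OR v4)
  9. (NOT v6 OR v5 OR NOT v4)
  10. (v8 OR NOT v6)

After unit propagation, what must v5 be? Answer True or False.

True

(v7) is a unit clause: v7 = True.
Unit clause (NOT v4) sets v4 = False.
In (v4 OR NOT v3), v4 is now false; NOT v3 must hold, so v3 = False.
In (v6 OR v3), v3 is now false; v6 must hold, so v6 = True.
In (NOT v6 OR v8), NOT v6 is now false; v8 must hold, so v8 = True.
In (NOT v2 OR NOT v8), NOT v8 is now false; NOT v2 must hold, so v2 = False.
(v1 OR v2) with v2 = False leaves only v1, so v1 = True.
From (v5 OR NOT v1) and v1 = True: v5 = True.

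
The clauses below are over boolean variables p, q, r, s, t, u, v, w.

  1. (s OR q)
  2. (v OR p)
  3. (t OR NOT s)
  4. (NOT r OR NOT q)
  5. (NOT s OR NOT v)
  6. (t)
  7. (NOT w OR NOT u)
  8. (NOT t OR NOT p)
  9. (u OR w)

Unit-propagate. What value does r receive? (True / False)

Unit clause (t) sets t = True.
(NOT p OR NOT t) with t = True leaves only NOT p, so p = False.
(p OR v) with p = False leaves only v, so v = True.
(NOT v OR NOT s) with v = True leaves only NOT s, so s = False.
From (s OR q) and s = False: q = True.
In (NOT q OR NOT r), NOT q is now false; NOT r must hold, so r = False.

False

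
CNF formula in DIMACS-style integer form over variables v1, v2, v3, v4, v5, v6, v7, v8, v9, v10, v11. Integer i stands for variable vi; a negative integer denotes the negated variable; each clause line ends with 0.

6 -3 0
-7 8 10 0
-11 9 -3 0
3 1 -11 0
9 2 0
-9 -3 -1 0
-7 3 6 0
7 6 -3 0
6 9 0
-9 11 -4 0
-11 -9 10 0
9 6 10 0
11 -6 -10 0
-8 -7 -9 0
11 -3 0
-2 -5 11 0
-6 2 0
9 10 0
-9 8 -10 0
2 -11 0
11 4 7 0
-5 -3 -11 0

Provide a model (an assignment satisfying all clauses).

v5 occurs only negated in the remaining clauses — set v5 = False.
Branch on v1: take v1 = True.
Branch on v2: take v2 = True.
Branch on v3: take v3 = False.
The remaining clauses are satisfied by v4 = True, v6 = False, v7 = False, v8 = True, v9 = True, v10 = True, v11 = True.
Every clause has at least one true literal under this assignment.
Check each clause:
  1. (v6 \/ ~v3) — ~v3 is true.
  2. (v10 \/ ~v7 \/ v8) — v8 is true.
  3. (v9 \/ ~v3 \/ ~v11) — ~v3 is true.
  4. (v1 \/ ~v11 \/ v3) — v1 is true.
  5. (v9 \/ v2) — v9 is true.
  6. (~v1 \/ ~v3 \/ ~v9) — ~v3 is true.
  7. (v3 \/ v6 \/ ~v7) — ~v7 is true.
  8. (v7 \/ v6 \/ ~v3) — ~v3 is true.
  9. (v6 \/ v9) — v9 is true.
  10. (~v9 \/ v11 \/ ~v4) — v11 is true.
  11. (~v9 \/ v10 \/ ~v11) — v10 is true.
  12. (v9 \/ v10 \/ v6) — v9 is true.
  13. (v11 \/ ~v6 \/ ~v10) — ~v6 is true.
  14. (~v8 \/ ~v7 \/ ~v9) — ~v7 is true.
  15. (v11 \/ ~v3) — v11 is true.
  16. (~v5 \/ v11 \/ ~v2) — v11 is true.
  17. (v2 \/ ~v6) — ~v6 is true.
  18. (v9 \/ v10) — v9 is true.
  19. (~v9 \/ ~v10 \/ v8) — v8 is true.
  20. (~v11 \/ v2) — v2 is true.
  21. (v4 \/ v7 \/ v11) — v11 is true.
  22. (~v5 \/ ~v3 \/ ~v11) — ~v5 is true.

v1=True, v2=True, v3=False, v4=True, v5=False, v6=False, v7=False, v8=True, v9=True, v10=True, v11=True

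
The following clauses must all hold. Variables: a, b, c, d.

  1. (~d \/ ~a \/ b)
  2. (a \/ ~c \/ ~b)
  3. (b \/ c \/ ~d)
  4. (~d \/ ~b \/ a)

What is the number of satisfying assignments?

10

Case analysis on b and a:
  b=T, a=T: remaining (c,d) ∈ {(F,F); (F,T); (T,F); (T,T)} — 4.
  b=T, a=F: remaining (c,d) ∈ {(F,F)} — 1.
  b=F, a=T: remaining (c,d) ∈ {(F,F); (T,F)} — 2.
  b=F, a=F: remaining (c,d) ∈ {(F,F); (T,F); (T,T)} — 3.
Total: 4 + 1 + 2 + 3 = 10.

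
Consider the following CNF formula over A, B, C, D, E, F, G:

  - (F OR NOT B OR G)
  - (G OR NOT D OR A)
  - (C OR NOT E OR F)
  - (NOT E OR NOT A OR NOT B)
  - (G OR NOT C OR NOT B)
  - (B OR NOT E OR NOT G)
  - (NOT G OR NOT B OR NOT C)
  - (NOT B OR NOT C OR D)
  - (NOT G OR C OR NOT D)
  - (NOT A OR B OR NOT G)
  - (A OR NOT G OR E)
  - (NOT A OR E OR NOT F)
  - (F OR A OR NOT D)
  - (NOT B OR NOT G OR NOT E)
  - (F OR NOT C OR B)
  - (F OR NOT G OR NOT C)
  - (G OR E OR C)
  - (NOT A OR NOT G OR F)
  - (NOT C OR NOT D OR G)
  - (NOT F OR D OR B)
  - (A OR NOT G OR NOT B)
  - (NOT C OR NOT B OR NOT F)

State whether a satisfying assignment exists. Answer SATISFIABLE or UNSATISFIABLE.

Set A = True and propagate.
The remaining clauses are satisfied by B = False, C = False, D = True, E = True, F = True, G = False.
Every clause has at least one true literal under this assignment.
So A=T, B=F, C=F, D=T, E=T, F=T, G=F is a satisfying assignment.

SATISFIABLE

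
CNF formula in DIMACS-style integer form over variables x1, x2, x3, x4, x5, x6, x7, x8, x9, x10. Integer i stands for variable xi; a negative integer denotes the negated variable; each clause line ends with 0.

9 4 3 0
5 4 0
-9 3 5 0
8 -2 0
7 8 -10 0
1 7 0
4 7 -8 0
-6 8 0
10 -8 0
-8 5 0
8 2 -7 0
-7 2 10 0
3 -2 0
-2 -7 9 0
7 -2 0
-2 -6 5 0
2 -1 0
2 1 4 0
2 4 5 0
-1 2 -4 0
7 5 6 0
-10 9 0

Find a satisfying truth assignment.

Pure literal: x3 appears only positively; assign x3 = True.
Pure literal: x5 appears only positively; assign x5 = True.
Try x1 = True.
  then x2 is forced to True.
  then x8 is forced to True.
  then x10 is forced to True.
  then x7 is forced to True.
  then x9 is forced to True.
x4, x6 are now unconstrained; take x4 = False, x6 = False.
Every clause has at least one true literal under this assignment.

x1=True  x2=True  x3=True  x4=False  x5=True  x6=False  x7=True  x8=True  x9=True  x10=True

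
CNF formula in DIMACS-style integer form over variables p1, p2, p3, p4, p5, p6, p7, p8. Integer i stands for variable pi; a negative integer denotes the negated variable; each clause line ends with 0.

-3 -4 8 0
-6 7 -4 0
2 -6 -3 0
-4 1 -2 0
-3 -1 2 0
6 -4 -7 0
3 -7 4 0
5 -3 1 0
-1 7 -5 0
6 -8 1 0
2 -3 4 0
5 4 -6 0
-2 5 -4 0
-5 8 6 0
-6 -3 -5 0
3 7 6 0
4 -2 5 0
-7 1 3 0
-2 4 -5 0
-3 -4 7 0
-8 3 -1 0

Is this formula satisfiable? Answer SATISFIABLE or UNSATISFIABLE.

SATISFIABLE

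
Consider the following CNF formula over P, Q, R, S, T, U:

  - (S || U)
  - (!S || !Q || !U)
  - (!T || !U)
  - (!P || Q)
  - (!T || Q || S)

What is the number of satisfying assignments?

20

Case analysis on Q and S:
  Q=T, S=T: forces U=F; P, R, T free → 2^3 = 8.
  Q=T, S=F: remaining (P,R,T,U) ∈ {(F,F,F,T); (F,T,F,T); (T,F,F,T); (T,T,F,T)} — 4.
  Q=F, S=T: R free; 3 ways for (P,T,U) × 2^1 = 6.
  Q=F, S=F: remaining (P,R,T,U) ∈ {(F,F,F,T); (F,T,F,T)} — 2.
Total: 8 + 4 + 6 + 2 = 20.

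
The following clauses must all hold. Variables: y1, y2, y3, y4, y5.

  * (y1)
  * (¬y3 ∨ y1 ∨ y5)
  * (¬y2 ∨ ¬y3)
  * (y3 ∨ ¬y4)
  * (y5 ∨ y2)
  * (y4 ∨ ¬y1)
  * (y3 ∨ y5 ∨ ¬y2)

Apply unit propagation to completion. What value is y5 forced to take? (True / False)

Unit clause (y1) sets y1 = True.
(¬y1 ∨ y4) with y1 = True leaves only y4, so y4 = True.
(y3 ∨ ¬y4): since y4 = True, the clause reduces to (y3). y3 = True.
From (¬y3 ∨ ¬y2) and y3 = True: y2 = False.
From (y5 ∨ y2) and y2 = False: y5 = True.

True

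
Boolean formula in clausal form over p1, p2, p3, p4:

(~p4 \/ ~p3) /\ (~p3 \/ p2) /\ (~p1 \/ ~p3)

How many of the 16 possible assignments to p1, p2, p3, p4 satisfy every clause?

9

Case analysis on p3 and p1:
  p3=1, p1=1: a clause becomes empty — 0.
  p3=1, p1=0: remaining (p2,p4) ∈ {(1,0)} — 1.
  p3=0, p1=1: remaining (p2,p4) ∈ {(0,0); (0,1); (1,0); (1,1)} — 4.
  p3=0, p1=0: remaining (p2,p4) ∈ {(0,0); (0,1); (1,0); (1,1)} — 4.
Total: 0 + 1 + 4 + 4 = 9.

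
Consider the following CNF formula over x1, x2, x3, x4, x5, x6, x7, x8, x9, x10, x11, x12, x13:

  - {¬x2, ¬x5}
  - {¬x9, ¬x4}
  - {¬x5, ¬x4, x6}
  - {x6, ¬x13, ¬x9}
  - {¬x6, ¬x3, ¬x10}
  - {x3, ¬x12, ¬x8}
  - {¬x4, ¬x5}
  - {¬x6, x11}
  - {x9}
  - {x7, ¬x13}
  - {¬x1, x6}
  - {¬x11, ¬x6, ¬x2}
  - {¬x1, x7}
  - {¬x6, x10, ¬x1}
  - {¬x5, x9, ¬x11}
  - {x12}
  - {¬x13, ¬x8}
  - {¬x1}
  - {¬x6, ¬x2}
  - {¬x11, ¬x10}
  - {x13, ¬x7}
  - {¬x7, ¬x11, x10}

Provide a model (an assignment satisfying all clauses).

(x9) is a unit clause, so x9 = True.
Unit propagation: (¬x4) forces x4 = False.
(x12) is a unit clause, so x12 = True.
The clause (¬x1) is unit: x1 must be False.
x2 occurs only negated in the remaining clauses — set x2 = False.
Pure literal: x5 appears only negated; assign x5 = False.
Branch on x3: take x3 = False.
  then x8 is forced to False.
Branch on x6: take x6 = False.
  then x13 is forced to False.
  then x7 is forced to False.
Set x10 = True and propagate.
  then x11 is forced to False.
Every clause has at least one true literal under this assignment.

x1 = F  x2 = F  x3 = F  x4 = F  x5 = F  x6 = F  x7 = F  x8 = F  x9 = T  x10 = T  x11 = F  x12 = T  x13 = F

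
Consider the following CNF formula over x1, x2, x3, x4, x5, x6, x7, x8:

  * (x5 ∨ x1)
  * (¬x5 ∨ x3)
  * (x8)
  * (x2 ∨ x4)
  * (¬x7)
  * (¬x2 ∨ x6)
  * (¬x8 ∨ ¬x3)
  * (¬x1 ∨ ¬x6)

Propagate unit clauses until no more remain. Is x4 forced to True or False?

Unit clause (x8) sets x8 = True.
Unit clause (¬x7) sets x7 = False.
(¬x8 ∨ ¬x3) with x8 = True leaves only ¬x3, so x3 = False.
(¬x5 ∨ x3): since x3 = False, the clause reduces to (¬x5). x5 = False.
(x5 ∨ x1) with x5 = False leaves only x1, so x1 = True.
From (¬x6 ∨ ¬x1) and x1 = True: x6 = False.
(x6 ∨ ¬x2) with x6 = False leaves only ¬x2, so x2 = False.
(x4 ∨ x2): since x2 = False, the clause reduces to (x4). x4 = True.

True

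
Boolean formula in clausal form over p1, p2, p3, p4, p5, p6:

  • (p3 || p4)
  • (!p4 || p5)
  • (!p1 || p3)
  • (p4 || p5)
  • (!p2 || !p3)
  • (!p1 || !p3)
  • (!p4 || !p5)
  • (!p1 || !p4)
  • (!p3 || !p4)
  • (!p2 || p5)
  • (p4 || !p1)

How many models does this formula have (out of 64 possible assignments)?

2

The models are:
  p1=0 p2=0 p3=1 p4=0 p5=1 p6=0
  p1=0 p2=0 p3=1 p4=0 p5=1 p6=1
That's 2 in total.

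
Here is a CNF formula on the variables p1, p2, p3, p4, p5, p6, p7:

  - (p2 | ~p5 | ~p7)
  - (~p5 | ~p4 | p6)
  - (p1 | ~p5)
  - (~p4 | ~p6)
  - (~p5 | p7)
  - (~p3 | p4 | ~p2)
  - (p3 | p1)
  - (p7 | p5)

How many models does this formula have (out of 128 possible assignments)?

16

Case analysis on p5 and p4:
  p5=T, p4=T: a clause becomes empty — 0.
  p5=T, p4=F: remaining (p1,p2,p3,p6,p7) ∈ {(T,T,F,F,T); (T,T,F,T,T)} — 2.
  p5=F, p4=T: p2 free; 3 ways for (p1,p3,p6,p7) × 2^1 = 6.
  p5=F, p4=F: p6 free; 4 ways for (p1,p2,p3,p7) × 2^1 = 8.
Total: 0 + 2 + 6 + 8 = 16.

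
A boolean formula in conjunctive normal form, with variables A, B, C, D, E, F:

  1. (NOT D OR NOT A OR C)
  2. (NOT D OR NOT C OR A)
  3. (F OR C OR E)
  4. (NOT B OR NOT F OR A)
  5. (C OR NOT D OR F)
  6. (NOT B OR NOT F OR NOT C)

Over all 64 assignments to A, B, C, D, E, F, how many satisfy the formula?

30

Split on C, then F.
  C=1, F=1: E free; 3 ways for (A,B,D) × 2^1 = 6.
  C=1, F=0: B, E free; 3 ways for (A,D) × 2^2 = 12.
  C=0, F=1: E free; 4 ways for (A,B,D) × 2^1 = 8.
  C=0, F=0: remaining (A,B,D,E) ∈ {(0,0,0,1); (0,1,0,1); (1,0,0,1); (1,1,0,1)} — 4.
Total: 6 + 12 + 8 + 4 = 30.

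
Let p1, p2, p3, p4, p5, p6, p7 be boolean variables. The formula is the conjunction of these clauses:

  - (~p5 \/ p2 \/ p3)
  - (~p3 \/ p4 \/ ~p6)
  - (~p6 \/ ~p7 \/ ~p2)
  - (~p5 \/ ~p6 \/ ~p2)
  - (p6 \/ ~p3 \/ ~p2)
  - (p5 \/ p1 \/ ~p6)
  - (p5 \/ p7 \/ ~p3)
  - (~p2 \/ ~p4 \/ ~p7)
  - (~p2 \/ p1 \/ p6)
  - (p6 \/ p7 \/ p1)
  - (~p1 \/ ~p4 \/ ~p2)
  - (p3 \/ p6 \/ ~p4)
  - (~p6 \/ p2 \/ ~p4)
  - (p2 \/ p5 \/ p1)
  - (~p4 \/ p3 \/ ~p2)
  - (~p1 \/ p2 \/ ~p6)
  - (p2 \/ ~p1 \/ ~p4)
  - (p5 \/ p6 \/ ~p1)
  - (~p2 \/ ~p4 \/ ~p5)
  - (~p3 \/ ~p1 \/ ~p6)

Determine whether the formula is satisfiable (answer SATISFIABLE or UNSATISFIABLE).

SATISFIABLE

Branch on p1: take p1 = False.
Try p2 = False.
  then p5 is forced to True.
  then p3 is forced to True.
Set p4 = False and propagate.
  then p6 is forced to False.
  then p7 is forced to True.
So p1=0  p2=0  p3=1  p4=0  p5=1  p6=0  p7=1 is a satisfying assignment.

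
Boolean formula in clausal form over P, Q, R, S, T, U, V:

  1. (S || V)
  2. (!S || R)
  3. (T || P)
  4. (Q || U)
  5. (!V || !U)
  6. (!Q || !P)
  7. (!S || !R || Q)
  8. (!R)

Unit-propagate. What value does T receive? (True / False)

True

Unit clause (!R) sets R = False.
(R || !S) with R = False leaves only !S, so S = False.
(V || S): since S = False, the clause reduces to (V). V = True.
In (!U || !V), !V is now false; !U must hold, so U = False.
(U || Q): since U = False, the clause reduces to (Q). Q = True.
From (!Q || !P) and Q = True: P = False.
From (T || P) and P = False: T = True.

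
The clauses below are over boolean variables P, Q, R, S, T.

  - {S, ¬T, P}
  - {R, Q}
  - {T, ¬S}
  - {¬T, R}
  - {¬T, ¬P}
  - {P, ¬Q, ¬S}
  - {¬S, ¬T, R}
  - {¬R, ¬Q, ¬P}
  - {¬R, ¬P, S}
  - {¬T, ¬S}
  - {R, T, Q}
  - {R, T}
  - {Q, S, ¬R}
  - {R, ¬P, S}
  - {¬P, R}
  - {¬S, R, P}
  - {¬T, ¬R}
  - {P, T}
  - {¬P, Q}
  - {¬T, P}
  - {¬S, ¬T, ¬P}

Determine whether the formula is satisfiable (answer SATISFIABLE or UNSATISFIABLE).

P = True:
  propagation gives T=False, S=False, R=False; an empty clause results — contradiction.
P = False:
  propagation gives T=True; an empty clause results — contradiction.
Every branch closes, so no satisfying assignment exists.

UNSATISFIABLE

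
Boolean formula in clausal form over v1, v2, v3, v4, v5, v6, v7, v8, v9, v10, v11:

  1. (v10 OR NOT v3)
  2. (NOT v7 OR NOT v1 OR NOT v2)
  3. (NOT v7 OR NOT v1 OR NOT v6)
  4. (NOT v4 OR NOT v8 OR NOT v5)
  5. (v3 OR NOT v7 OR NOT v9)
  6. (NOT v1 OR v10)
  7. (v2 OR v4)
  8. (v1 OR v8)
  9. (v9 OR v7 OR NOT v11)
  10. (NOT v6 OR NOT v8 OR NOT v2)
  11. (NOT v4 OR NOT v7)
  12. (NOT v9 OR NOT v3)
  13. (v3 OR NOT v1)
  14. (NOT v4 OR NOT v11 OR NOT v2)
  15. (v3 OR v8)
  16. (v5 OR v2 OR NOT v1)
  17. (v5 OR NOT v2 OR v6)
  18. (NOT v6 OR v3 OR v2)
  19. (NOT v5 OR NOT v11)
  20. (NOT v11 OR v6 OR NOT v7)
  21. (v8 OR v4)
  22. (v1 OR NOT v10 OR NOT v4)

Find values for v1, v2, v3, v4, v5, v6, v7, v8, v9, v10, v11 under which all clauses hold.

v1 = True  v2 = True  v3 = True  v4 = True  v5 = False  v6 = True  v7 = False  v8 = False  v9 = False  v10 = True  v11 = False

v11 occurs only negated in the remaining clauses — set v11 = False.
Set v1 = True and propagate.
  then v10 is forced to True.
  then v3 is forced to True.
  then v9 is forced to False.
Branch on v2: take v2 = True.
  then v7 is forced to False.
The remaining clauses are satisfied by v4 = True, v5 = False, v6 = True, v8 = False.
Every clause has at least one true literal under this assignment.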